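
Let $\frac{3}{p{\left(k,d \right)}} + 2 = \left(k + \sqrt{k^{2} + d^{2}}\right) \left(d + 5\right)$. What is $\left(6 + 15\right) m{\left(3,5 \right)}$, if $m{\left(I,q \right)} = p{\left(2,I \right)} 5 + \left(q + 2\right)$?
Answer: $\frac{14847}{106} + \frac{210 \sqrt{13}}{53} \approx 154.35$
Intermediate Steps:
$p{\left(k,d \right)} = \frac{3}{-2 + \left(5 + d\right) \left(k + \sqrt{d^{2} + k^{2}}\right)}$ ($p{\left(k,d \right)} = \frac{3}{-2 + \left(k + \sqrt{k^{2} + d^{2}}\right) \left(d + 5\right)} = \frac{3}{-2 + \left(k + \sqrt{d^{2} + k^{2}}\right) \left(5 + d\right)} = \frac{3}{-2 + \left(5 + d\right) \left(k + \sqrt{d^{2} + k^{2}}\right)}$)
$m{\left(I,q \right)} = 2 + q + \frac{15}{8 + 2 I + 5 \sqrt{4 + I^{2}} + I \sqrt{4 + I^{2}}}$ ($m{\left(I,q \right)} = \frac{3}{-2 + 5 \cdot 2 + 5 \sqrt{I^{2} + 2^{2}} + I 2 + I \sqrt{I^{2} + 2^{2}}} \cdot 5 + \left(q + 2\right) = \frac{3}{-2 + 10 + 5 \sqrt{I^{2} + 4} + 2 I + I \sqrt{I^{2} + 4}} \cdot 5 + \left(2 + q\right) = \frac{3}{-2 + 10 + 5 \sqrt{4 + I^{2}} + 2 I + I \sqrt{4 + I^{2}}} \cdot 5 + \left(2 + q\right) = \frac{3}{8 + 2 I + 5 \sqrt{4 + I^{2}} + I \sqrt{4 + I^{2}}} \cdot 5 + \left(2 + q\right) = \frac{15}{8 + 2 I + 5 \sqrt{4 + I^{2}} + I \sqrt{4 + I^{2}}} + \left(2 + q\right) = 2 + q + \frac{15}{8 + 2 I + 5 \sqrt{4 + I^{2}} + I \sqrt{4 + I^{2}}}$)
$\left(6 + 15\right) m{\left(3,5 \right)} = \left(6 + 15\right) \frac{15 + \left(2 + 5\right) \left(8 + 2 \cdot 3 + 5 \sqrt{4 + 3^{2}} + 3 \sqrt{4 + 3^{2}}\right)}{8 + 2 \cdot 3 + 5 \sqrt{4 + 3^{2}} + 3 \sqrt{4 + 3^{2}}} = 21 \frac{15 + 7 \left(8 + 6 + 5 \sqrt{4 + 9} + 3 \sqrt{4 + 9}\right)}{8 + 6 + 5 \sqrt{4 + 9} + 3 \sqrt{4 + 9}} = 21 \frac{15 + 7 \left(8 + 6 + 5 \sqrt{13} + 3 \sqrt{13}\right)}{8 + 6 + 5 \sqrt{13} + 3 \sqrt{13}} = 21 \frac{15 + 7 \left(14 + 8 \sqrt{13}\right)}{14 + 8 \sqrt{13}} = 21 \frac{15 + \left(98 + 56 \sqrt{13}\right)}{14 + 8 \sqrt{13}} = 21 \frac{113 + 56 \sqrt{13}}{14 + 8 \sqrt{13}} = \frac{21 \left(113 + 56 \sqrt{13}\right)}{14 + 8 \sqrt{13}}$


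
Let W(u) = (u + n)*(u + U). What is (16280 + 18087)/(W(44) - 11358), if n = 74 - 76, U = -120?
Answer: -34367/14550 ≈ -2.3620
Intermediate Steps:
n = -2
W(u) = (-120 + u)*(-2 + u) (W(u) = (u - 2)*(u - 120) = (-2 + u)*(-120 + u) = (-120 + u)*(-2 + u))
(16280 + 18087)/(W(44) - 11358) = (16280 + 18087)/((240 + 44² - 122*44) - 11358) = 34367/((240 + 1936 - 5368) - 11358) = 34367/(-3192 - 11358) = 34367/(-14550) = 34367*(-1/14550) = -34367/14550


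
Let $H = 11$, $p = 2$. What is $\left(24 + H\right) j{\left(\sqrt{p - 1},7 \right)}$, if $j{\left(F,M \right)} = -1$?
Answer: $-35$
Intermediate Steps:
$\left(24 + H\right) j{\left(\sqrt{p - 1},7 \right)} = \left(24 + 11\right) \left(-1\right) = 35 \left(-1\right) = -35$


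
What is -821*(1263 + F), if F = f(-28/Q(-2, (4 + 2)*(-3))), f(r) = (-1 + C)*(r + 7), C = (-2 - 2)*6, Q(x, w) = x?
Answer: -605898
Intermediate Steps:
C = -24 (C = -4*6 = -24)
f(r) = -175 - 25*r (f(r) = (-1 - 24)*(r + 7) = -25*(7 + r) = -175 - 25*r)
F = -525 (F = -175 - (-700)/(-2) = -175 - (-700)*(-1)/2 = -175 - 25*14 = -175 - 350 = -525)
-821*(1263 + F) = -821*(1263 - 525) = -821*738 = -605898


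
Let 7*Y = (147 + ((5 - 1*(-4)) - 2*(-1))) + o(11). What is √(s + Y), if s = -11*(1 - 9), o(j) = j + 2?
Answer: √5509/7 ≈ 10.603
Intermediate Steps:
o(j) = 2 + j
Y = 171/7 (Y = ((147 + ((5 - 1*(-4)) - 2*(-1))) + (2 + 11))/7 = ((147 + ((5 + 4) + 2)) + 13)/7 = ((147 + (9 + 2)) + 13)/7 = ((147 + 11) + 13)/7 = (158 + 13)/7 = (⅐)*171 = 171/7 ≈ 24.429)
s = 88 (s = -11*(-8) = 88)
√(s + Y) = √(88 + 171/7) = √(787/7) = √5509/7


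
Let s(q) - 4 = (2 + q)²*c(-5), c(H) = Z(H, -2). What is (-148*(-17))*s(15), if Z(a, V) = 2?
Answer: 1464312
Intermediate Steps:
c(H) = 2
s(q) = 4 + 2*(2 + q)² (s(q) = 4 + (2 + q)²*2 = 4 + 2*(2 + q)²)
(-148*(-17))*s(15) = (-148*(-17))*(4 + 2*(2 + 15)²) = 2516*(4 + 2*17²) = 2516*(4 + 2*289) = 2516*(4 + 578) = 2516*582 = 1464312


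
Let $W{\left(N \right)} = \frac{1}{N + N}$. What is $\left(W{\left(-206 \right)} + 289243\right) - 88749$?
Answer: $\frac{82603527}{412} \approx 2.0049 \cdot 10^{5}$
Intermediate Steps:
$W{\left(N \right)} = \frac{1}{2 N}$
$\left(W{\left(-206 \right)} + 289243\right) - 88749 = \left(\frac{1}{2 \left(-206\right)} + 289243\right) - 88749 = \left(\frac{1}{2} \left(- \frac{1}{206}\right) + 289243\right) - 88749 = \left(- \frac{1}{412} + 289243\right) - 88749 = \frac{119168115}{412} - 88749 = \frac{82603527}{412}$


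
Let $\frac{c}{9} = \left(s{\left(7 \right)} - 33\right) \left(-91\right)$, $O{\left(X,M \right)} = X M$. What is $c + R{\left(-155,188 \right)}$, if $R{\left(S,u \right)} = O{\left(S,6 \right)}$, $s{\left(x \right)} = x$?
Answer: $20364$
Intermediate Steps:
$O{\left(X,M \right)} = M X$
$R{\left(S,u \right)} = 6 S$
$c = 21294$ ($c = 9 \left(7 - 33\right) \left(-91\right) = 9 \left(\left(-26\right) \left(-91\right)\right) = 9 \cdot 2366 = 21294$)
$c + R{\left(-155,188 \right)} = 21294 + 6 \left(-155\right) = 21294 - 930 = 20364$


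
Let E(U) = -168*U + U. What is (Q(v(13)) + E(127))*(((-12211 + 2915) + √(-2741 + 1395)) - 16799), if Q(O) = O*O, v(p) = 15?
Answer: 547577480 - 20984*I*√1346 ≈ 5.4758e+8 - 7.6986e+5*I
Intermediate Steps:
Q(O) = O²
E(U) = -167*U
(Q(v(13)) + E(127))*(((-12211 + 2915) + √(-2741 + 1395)) - 16799) = (15² - 167*127)*(((-12211 + 2915) + √(-2741 + 1395)) - 16799) = (225 - 21209)*((-9296 + √(-1346)) - 16799) = -20984*((-9296 + I*√1346) - 16799) = -20984*(-26095 + I*√1346) = 547577480 - 20984*I*√1346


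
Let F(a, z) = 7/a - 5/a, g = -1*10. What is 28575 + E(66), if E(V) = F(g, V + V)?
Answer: 142874/5 ≈ 28575.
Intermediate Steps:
g = -10
F(a, z) = 2/a
E(V) = -⅕ (E(V) = 2/(-10) = 2*(-⅒) = -⅕)
28575 + E(66) = 28575 - ⅕ = 142874/5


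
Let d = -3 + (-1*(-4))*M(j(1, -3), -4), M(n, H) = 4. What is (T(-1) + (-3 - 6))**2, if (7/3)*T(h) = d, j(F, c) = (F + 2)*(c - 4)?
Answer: 576/49 ≈ 11.755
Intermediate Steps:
j(F, c) = (-4 + c)*(2 + F) (j(F, c) = (2 + F)*(-4 + c) = (-4 + c)*(2 + F))
d = 13 (d = -3 - 1*(-4)*4 = -3 + 4*4 = -3 + 16 = 13)
T(h) = 39/7 (T(h) = (3/7)*13 = 39/7)
(T(-1) + (-3 - 6))**2 = (39/7 + (-3 - 6))**2 = (39/7 - 9)**2 = (-24/7)**2 = 576/49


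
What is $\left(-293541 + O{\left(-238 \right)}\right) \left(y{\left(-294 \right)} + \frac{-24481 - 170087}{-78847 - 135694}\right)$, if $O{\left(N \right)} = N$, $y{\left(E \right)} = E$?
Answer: $\frac{18472966296594}{214541} \approx 8.6105 \cdot 10^{7}$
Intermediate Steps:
$\left(-293541 + O{\left(-238 \right)}\right) \left(y{\left(-294 \right)} + \frac{-24481 - 170087}{-78847 - 135694}\right) = \left(-293541 - 238\right) \left(-294 + \frac{-24481 - 170087}{-78847 - 135694}\right) = - 293779 \left(-294 - \frac{194568}{-214541}\right) = - 293779 \left(-294 - - \frac{194568}{214541}\right) = - 293779 \left(-294 + \frac{194568}{214541}\right) = \left(-293779\right) \left(- \frac{62880486}{214541}\right) = \frac{18472966296594}{214541}$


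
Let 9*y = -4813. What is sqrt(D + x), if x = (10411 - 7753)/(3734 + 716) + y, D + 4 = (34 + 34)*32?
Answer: 2*sqrt(729740726)/1335 ≈ 40.470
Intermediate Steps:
y = -4813/9 (y = (1/9)*(-4813) = -4813/9 ≈ -534.78)
D = 2172 (D = -4 + (34 + 34)*32 = -4 + 68*32 = -4 + 2176 = 2172)
x = -10696964/20025 (x = (10411 - 7753)/(3734 + 716) - 4813/9 = 2658/4450 - 4813/9 = 2658*(1/4450) - 4813/9 = 1329/2225 - 4813/9 = -10696964/20025 ≈ -534.18)
sqrt(D + x) = sqrt(2172 - 10696964/20025) = sqrt(32797336/20025) = 2*sqrt(729740726)/1335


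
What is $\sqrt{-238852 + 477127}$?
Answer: $15 \sqrt{1059} \approx 488.13$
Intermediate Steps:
$\sqrt{-238852 + 477127} = \sqrt{238275} = 15 \sqrt{1059}$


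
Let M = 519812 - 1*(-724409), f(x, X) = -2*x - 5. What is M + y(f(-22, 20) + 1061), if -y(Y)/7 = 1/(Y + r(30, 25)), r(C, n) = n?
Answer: 1399748618/1125 ≈ 1.2442e+6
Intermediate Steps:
f(x, X) = -5 - 2*x
y(Y) = -7/(25 + Y) (y(Y) = -7/(Y + 25) = -7/(25 + Y))
M = 1244221 (M = 519812 + 724409 = 1244221)
M + y(f(-22, 20) + 1061) = 1244221 - 7/(25 + ((-5 - 2*(-22)) + 1061)) = 1244221 - 7/(25 + ((-5 + 44) + 1061)) = 1244221 - 7/(25 + (39 + 1061)) = 1244221 - 7/(25 + 1100) = 1244221 - 7/1125 = 1399748618/1125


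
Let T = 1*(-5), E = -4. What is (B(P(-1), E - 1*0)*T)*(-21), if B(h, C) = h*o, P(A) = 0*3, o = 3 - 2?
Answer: 0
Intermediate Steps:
o = 1
P(A) = 0
B(h, C) = h (B(h, C) = h*1 = h)
T = -5
(B(P(-1), E - 1*0)*T)*(-21) = (0*(-5))*(-21) = 0*(-21) = 0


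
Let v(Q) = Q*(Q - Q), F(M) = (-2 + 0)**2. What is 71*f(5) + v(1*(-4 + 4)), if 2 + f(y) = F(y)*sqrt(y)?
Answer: -142 + 284*sqrt(5) ≈ 493.04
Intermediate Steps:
F(M) = 4 (F(M) = (-2)**2 = 4)
f(y) = -2 + 4*sqrt(y)
v(Q) = 0 (v(Q) = Q*0 = 0)
71*f(5) + v(1*(-4 + 4)) = 71*(-2 + 4*sqrt(5)) + 0 = (-142 + 284*sqrt(5)) + 0 = -142 + 284*sqrt(5)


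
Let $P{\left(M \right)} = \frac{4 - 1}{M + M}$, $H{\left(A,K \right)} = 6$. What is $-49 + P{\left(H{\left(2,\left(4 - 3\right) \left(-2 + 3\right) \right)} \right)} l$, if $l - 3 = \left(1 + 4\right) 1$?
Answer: $-47$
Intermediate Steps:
$l = 8$ ($l = 3 + \left(1 + 4\right) 1 = 3 + 5 \cdot 1 = 3 + 5 = 8$)
$P{\left(M \right)} = \frac{3}{2 M}$
$-49 + P{\left(H{\left(2,\left(4 - 3\right) \left(-2 + 3\right) \right)} \right)} l = -49 + \frac{3}{2 \cdot 6} \cdot 8 = -49 + \frac{3}{2} \cdot \frac{1}{6} \cdot 8 = -49 + \frac{1}{4} \cdot 8 = -49 + 2 = -47$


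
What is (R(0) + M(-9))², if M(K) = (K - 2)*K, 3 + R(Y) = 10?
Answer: 11236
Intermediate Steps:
R(Y) = 7 (R(Y) = -3 + 10 = 7)
M(K) = K*(-2 + K) (M(K) = (-2 + K)*K = K*(-2 + K))
(R(0) + M(-9))² = (7 - 9*(-2 - 9))² = (7 - 9*(-11))² = (7 + 99)² = 106² = 11236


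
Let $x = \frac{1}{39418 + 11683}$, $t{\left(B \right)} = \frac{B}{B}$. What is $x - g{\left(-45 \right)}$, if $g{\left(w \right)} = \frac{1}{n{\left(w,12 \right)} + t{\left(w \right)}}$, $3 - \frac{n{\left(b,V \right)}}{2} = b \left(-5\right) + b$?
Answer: $\frac{51454}{18038653} \approx 0.0028524$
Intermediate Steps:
$t{\left(B \right)} = 1$
$n{\left(b,V \right)} = 6 + 8 b$ ($n{\left(b,V \right)} = 6 - 2 \left(b \left(-5\right) + b\right) = 6 - 2 \left(- 5 b + b\right) = 6 - 2 \left(- 4 b\right) = 6 + 8 b$)
$x = \frac{1}{51101} \approx 1.9569 \cdot 10^{-5}$
$g{\left(w \right)} = \frac{1}{7 + 8 w}$ ($g{\left(w \right)} = \frac{1}{\left(6 + 8 w\right) + 1} = \frac{1}{7 + 8 w}$)
$x - g{\left(-45 \right)} = \frac{1}{51101} - \frac{1}{7 + 8 \left(-45\right)} = \frac{1}{51101} - \frac{1}{7 - 360} = \frac{1}{51101} - \frac{1}{-353} = \frac{1}{51101} - - \frac{1}{353} = \frac{1}{51101} + \frac{1}{353} = \frac{51454}{18038653}$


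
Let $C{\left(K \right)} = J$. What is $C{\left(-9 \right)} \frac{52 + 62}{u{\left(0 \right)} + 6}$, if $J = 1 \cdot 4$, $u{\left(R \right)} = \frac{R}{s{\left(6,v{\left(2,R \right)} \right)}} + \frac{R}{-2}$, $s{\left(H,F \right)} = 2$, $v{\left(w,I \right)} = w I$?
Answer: $76$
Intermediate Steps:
$v{\left(w,I \right)} = I w$
$u{\left(R \right)} = 0$ ($u{\left(R \right)} = \frac{R}{2} + \frac{R}{-2} = R \frac{1}{2} + R \left(- \frac{1}{2}\right) = \frac{R}{2} - \frac{R}{2} = 0$)
$J = 4$
$C{\left(K \right)} = 4$
$C{\left(-9 \right)} \frac{52 + 62}{u{\left(0 \right)} + 6} = 4 \frac{52 + 62}{0 + 6} = 4 \cdot \frac{114}{6} = 4 \cdot 114 \cdot \frac{1}{6} = 4 \cdot 19 = 76$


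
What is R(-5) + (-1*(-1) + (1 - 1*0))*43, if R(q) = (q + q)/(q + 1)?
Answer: 177/2 ≈ 88.500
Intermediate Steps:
R(q) = 2*q/(1 + q) (R(q) = (2*q)/(1 + q) = 2*q/(1 + q))
R(-5) + (-1*(-1) + (1 - 1*0))*43 = 2*(-5)/(1 - 5) + (-1*(-1) + (1 - 1*0))*43 = 2*(-5)/(-4) + (1 + (1 + 0))*43 = 2*(-5)*(-¼) + (1 + 1)*43 = 5/2 + 2*43 = 5/2 + 86 = 177/2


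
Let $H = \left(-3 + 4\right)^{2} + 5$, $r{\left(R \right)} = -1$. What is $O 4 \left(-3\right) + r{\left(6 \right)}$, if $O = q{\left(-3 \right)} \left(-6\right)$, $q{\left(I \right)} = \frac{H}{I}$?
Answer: $-145$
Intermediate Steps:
$H = 6$ ($H = 1^{2} + 5 = 1 + 5 = 6$)
$q{\left(I \right)} = \frac{6}{I}$
$O = 12$ ($O = \frac{6}{-3} \left(-6\right) = 6 \left(- \frac{1}{3}\right) \left(-6\right) = \left(-2\right) \left(-6\right) = 12$)
$O 4 \left(-3\right) + r{\left(6 \right)} = 12 \cdot 4 \left(-3\right) - 1 = 12 \left(-12\right) - 1 = -144 - 1 = -145$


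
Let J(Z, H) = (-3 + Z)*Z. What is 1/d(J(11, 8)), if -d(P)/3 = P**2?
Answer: -1/23232 ≈ -4.3044e-5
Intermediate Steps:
J(Z, H) = Z*(-3 + Z)
d(P) = -3*P**2
1/d(J(11, 8)) = 1/(-3*121*(-3 + 11)**2) = 1/(-3*(11*8)**2) = 1/(-3*88**2) = 1/(-3*7744) = 1/(-23232) = -1/23232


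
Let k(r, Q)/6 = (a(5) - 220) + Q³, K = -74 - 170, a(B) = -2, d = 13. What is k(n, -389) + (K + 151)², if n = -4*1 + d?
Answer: -353175897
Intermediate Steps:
n = 9 (n = -4*1 + 13 = -4 + 13 = 9)
K = -244
k(r, Q) = -1332 + 6*Q³ (k(r, Q) = 6*((-2 - 220) + Q³) = 6*(-222 + Q³) = -1332 + 6*Q³)
k(n, -389) + (K + 151)² = (-1332 + 6*(-389)³) + (-244 + 151)² = (-1332 + 6*(-58863869)) + (-93)² = (-1332 - 353183214) + 8649 = -353184546 + 8649 = -353175897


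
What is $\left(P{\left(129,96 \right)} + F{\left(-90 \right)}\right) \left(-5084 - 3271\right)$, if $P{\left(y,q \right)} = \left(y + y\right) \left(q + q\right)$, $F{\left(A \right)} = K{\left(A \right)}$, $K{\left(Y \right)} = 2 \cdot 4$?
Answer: $-413940120$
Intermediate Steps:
$K{\left(Y \right)} = 8$
$F{\left(A \right)} = 8$
$P{\left(y,q \right)} = 4 q y$ ($P{\left(y,q \right)} = 2 y 2 q = 4 q y$)
$\left(P{\left(129,96 \right)} + F{\left(-90 \right)}\right) \left(-5084 - 3271\right) = \left(4 \cdot 96 \cdot 129 + 8\right) \left(-5084 - 3271\right) = \left(49536 + 8\right) \left(-8355\right) = 49544 \left(-8355\right) = -413940120$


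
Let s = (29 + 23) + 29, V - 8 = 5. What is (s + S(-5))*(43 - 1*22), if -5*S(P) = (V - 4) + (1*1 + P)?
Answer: 1680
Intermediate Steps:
V = 13 (V = 8 + 5 = 13)
s = 81 (s = 52 + 29 = 81)
S(P) = -2 - P/5 (S(P) = -((13 - 4) + (1*1 + P))/5 = -(9 + (1 + P))/5 = -(10 + P)/5 = -2 - P/5)
(s + S(-5))*(43 - 1*22) = (81 + (-2 - 1/5*(-5)))*(43 - 1*22) = (81 + (-2 + 1))*(43 - 22) = (81 - 1)*21 = 80*21 = 1680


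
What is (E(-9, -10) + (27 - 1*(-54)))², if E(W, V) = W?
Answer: 5184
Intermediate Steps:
(E(-9, -10) + (27 - 1*(-54)))² = (-9 + (27 - 1*(-54)))² = (-9 + (27 + 54))² = (-9 + 81)² = 72² = 5184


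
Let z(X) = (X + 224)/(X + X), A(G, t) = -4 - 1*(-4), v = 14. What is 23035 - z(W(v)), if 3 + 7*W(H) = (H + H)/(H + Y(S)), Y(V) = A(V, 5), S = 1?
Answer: 47637/2 ≈ 23819.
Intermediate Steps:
A(G, t) = 0 (A(G, t) = -4 + 4 = 0)
Y(V) = 0
W(H) = -1/7 (W(H) = -3/7 + ((H + H)/(H + 0))/7 = -3/7 + ((2*H)/H)/7 = -3/7 + (1/7)*2 = -3/7 + 2/7 = -1/7)
z(X) = (224 + X)/(2*X) (z(X) = (224 + X)/((2*X)) = (224 + X)*(1/(2*X)) = (224 + X)/(2*X))
23035 - z(W(v)) = 23035 - (224 - 1/7)/(2*(-1/7)) = 23035 - (-7)*1567/(2*7) = 23035 - 1*(-1567/2) = 23035 + 1567/2 = 47637/2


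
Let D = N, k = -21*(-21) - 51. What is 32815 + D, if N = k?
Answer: 33205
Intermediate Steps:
k = 390 (k = 441 - 51 = 390)
N = 390
D = 390
32815 + D = 32815 + 390 = 33205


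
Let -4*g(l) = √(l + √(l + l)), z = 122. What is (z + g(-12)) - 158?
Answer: -36 - √(-12 + 2*I*√6)/4 ≈ -36.173 - 0.8832*I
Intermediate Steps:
g(l) = -√(l + √2*√l)/4 (g(l) = -√(l + √(l + l))/4 = -√(l + √(2*l))/4 = -√(l + √2*√l)/4)
(z + g(-12)) - 158 = (122 - √(-12 + √2*√(-12))/4) - 158 = (122 - √(-12 + √2*(2*I*√3))/4) - 158 = (122 - √(-12 + 2*I*√6)/4) - 158 = -36 - √(-12 + 2*I*√6)/4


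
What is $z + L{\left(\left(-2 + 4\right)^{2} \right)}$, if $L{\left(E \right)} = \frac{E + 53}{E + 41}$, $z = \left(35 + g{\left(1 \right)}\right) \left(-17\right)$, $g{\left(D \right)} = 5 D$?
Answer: $- \frac{10181}{15} \approx -678.73$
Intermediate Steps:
$z = -680$ ($z = \left(35 + 5 \cdot 1\right) \left(-17\right) = \left(35 + 5\right) \left(-17\right) = 40 \left(-17\right) = -680$)
$L{\left(E \right)} = \frac{53 + E}{41 + E}$
$z + L{\left(\left(-2 + 4\right)^{2} \right)} = -680 + \frac{53 + \left(-2 + 4\right)^{2}}{41 + \left(-2 + 4\right)^{2}} = -680 + \frac{53 + 2^{2}}{41 + 2^{2}} = -680 + \frac{53 + 4}{41 + 4} = -680 + \frac{1}{45} \cdot 57 = -680 + \frac{19}{15} = - \frac{10181}{15}$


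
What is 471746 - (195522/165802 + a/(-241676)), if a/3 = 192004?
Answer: 2362885282277018/5008795519 ≈ 4.7175e+5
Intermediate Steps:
a = 576012 (a = 3*192004 = 576012)
471746 - (195522/165802 + a/(-241676)) = 471746 - (195522/165802 + 576012/(-241676)) = 471746 - (195522*(1/165802) + 576012*(-1/241676)) = 471746 - (97761/82901 - 144003/60419) = 471746 - 1*(-6031370844/5008795519) = 471746 + 6031370844/5008795519 = 2362885282277018/5008795519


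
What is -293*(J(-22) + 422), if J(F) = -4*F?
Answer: -149430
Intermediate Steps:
-293*(J(-22) + 422) = -293*(-4*(-22) + 422) = -293*(88 + 422) = -293*510 = -149430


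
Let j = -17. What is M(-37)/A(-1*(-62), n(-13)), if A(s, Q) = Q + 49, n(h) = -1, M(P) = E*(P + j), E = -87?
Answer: 783/8 ≈ 97.875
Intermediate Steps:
M(P) = 1479 - 87*P (M(P) = -87*(P - 17) = -87*(-17 + P) = 1479 - 87*P)
A(s, Q) = 49 + Q
M(-37)/A(-1*(-62), n(-13)) = (1479 - 87*(-37))/(49 - 1) = (1479 + 3219)/48 = 4698*(1/48) = 783/8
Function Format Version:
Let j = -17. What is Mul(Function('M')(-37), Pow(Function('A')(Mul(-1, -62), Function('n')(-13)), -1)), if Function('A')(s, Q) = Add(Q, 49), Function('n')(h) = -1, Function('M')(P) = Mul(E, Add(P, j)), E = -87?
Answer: Rational(783, 8) ≈ 97.875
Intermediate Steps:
Function('M')(P) = Add(1479, Mul(-87, P)) (Function('M')(P) = Mul(-87, Add(P, -17)) = Mul(-87, Add(-17, P)) = Add(1479, Mul(-87, P)))
Function('A')(s, Q) = Add(49, Q)
Mul(Function('M')(-37), Pow(Function('A')(Mul(-1, -62), Function('n')(-13)), -1)) = Mul(Add(1479, Mul(-87, -37)), Pow(Add(49, -1), -1)) = Mul(Add(1479, 3219), Pow(48, -1)) = Mul(4698, Rational(1, 48)) = Rational(783, 8)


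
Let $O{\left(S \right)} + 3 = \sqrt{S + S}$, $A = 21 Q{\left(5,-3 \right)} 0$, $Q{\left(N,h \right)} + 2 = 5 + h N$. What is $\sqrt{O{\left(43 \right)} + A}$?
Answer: $\sqrt{-3 + \sqrt{86}} \approx 2.5047$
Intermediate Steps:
$Q{\left(N,h \right)} = 3 + N h$ ($Q{\left(N,h \right)} = -2 + \left(5 + h N\right) = -2 + \left(5 + N h\right) = 3 + N h$)
$A = 0$ ($A = 21 \left(3 + 5 \left(-3\right)\right) 0 = 21 \left(3 - 15\right) 0 = 21 \left(-12\right) 0 = \left(-252\right) 0 = 0$)
$O{\left(S \right)} = -3 + \sqrt{2} \sqrt{S}$ ($O{\left(S \right)} = -3 + \sqrt{S + S} = -3 + \sqrt{2 S} = -3 + \sqrt{2} \sqrt{S}$)
$\sqrt{O{\left(43 \right)} + A} = \sqrt{\left(-3 + \sqrt{2} \sqrt{43}\right) + 0} = \sqrt{\left(-3 + \sqrt{86}\right) + 0} = \sqrt{-3 + \sqrt{86}}$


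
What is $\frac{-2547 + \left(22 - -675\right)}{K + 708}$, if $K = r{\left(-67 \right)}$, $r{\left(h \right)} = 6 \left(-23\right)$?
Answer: $- \frac{185}{57} \approx -3.2456$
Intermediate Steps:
$r{\left(h \right)} = -138$
$K = -138$
$\frac{-2547 + \left(22 - -675\right)}{K + 708} = \frac{-2547 + \left(22 - -675\right)}{-138 + 708} = \frac{-2547 + \left(22 + 675\right)}{570} = \left(-2547 + 697\right) \frac{1}{570} = \left(-1850\right) \frac{1}{570} = - \frac{185}{57}$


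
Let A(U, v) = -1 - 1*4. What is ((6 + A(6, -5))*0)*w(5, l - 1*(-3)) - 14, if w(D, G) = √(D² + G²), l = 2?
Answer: -14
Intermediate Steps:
A(U, v) = -5 (A(U, v) = -1 - 4 = -5)
((6 + A(6, -5))*0)*w(5, l - 1*(-3)) - 14 = ((6 - 5)*0)*√(5² + (2 - 1*(-3))²) - 14 = (1*0)*√(25 + (2 + 3)²) - 14 = 0*√(25 + 5²) - 14 = 0*√(25 + 25) - 14 = 0*√50 - 14 = 0*(5*√2) - 14 = 0 - 14 = -14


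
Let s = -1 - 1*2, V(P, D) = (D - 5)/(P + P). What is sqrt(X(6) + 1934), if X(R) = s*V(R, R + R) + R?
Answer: sqrt(7753)/2 ≈ 44.026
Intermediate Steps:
V(P, D) = (-5 + D)/(2*P) (V(P, D) = (-5 + D)/((2*P)) = (-5 + D)*(1/(2*P)) = (-5 + D)/(2*P))
s = -3 (s = -1 - 2 = -3)
X(R) = R - 3*(-5 + 2*R)/(2*R) (X(R) = -3*(-5 + (R + R))/(2*R) + R = -3*(-5 + 2*R)/(2*R) + R = R - 3*(-5 + 2*R)/(2*R))
sqrt(X(6) + 1934) = sqrt((-3 + 6 + (15/2)/6) + 1934) = sqrt((-3 + 6 + (15/2)*(1/6)) + 1934) = sqrt((-3 + 6 + 5/4) + 1934) = sqrt(17/4 + 1934) = sqrt(7753/4) = sqrt(7753)/2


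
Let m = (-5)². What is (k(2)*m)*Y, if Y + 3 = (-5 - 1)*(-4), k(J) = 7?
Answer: 3675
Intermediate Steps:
Y = 21 (Y = -3 + (-5 - 1)*(-4) = -3 - 6*(-4) = -3 + 24 = 21)
m = 25
(k(2)*m)*Y = (7*25)*21 = 175*21 = 3675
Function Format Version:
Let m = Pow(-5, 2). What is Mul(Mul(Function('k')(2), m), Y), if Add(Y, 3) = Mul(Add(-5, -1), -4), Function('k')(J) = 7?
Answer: 3675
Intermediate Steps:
Y = 21 (Y = Add(-3, Mul(Add(-5, -1), -4)) = Add(-3, Mul(-6, -4)) = Add(-3, 24) = 21)
m = 25
Mul(Mul(Function('k')(2), m), Y) = Mul(Mul(7, 25), 21) = Mul(175, 21) = 3675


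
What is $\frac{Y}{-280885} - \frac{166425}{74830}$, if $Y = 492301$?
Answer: $- \frac{2388147713}{600532130} \approx -3.9767$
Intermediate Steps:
$\frac{Y}{-280885} - \frac{166425}{74830} = \frac{492301}{-280885} - \frac{166425}{74830} = 492301 \left(- \frac{1}{280885}\right) - \frac{4755}{2138} = - \frac{492301}{280885} - \frac{4755}{2138} = - \frac{2388147713}{600532130}$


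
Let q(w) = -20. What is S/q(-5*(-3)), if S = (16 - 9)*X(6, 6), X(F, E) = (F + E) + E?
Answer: -63/10 ≈ -6.3000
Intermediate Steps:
X(F, E) = F + 2*E (X(F, E) = (E + F) + E = F + 2*E)
S = 126 (S = (16 - 9)*(6 + 2*6) = 7*(6 + 12) = 7*18 = 126)
S/q(-5*(-3)) = 126/(-20) = 126*(-1/20) = -63/10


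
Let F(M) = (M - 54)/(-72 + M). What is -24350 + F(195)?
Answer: -998303/41 ≈ -24349.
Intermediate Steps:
F(M) = (-54 + M)/(-72 + M)
-24350 + F(195) = -24350 + (-54 + 195)/(-72 + 195) = -24350 + 141/123 = -24350 + (1/123)*141 = -24350 + 47/41 = -998303/41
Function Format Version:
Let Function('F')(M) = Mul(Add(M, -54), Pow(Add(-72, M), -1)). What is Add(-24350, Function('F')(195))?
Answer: Rational(-998303, 41) ≈ -24349.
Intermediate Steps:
Function('F')(M) = Mul(Pow(Add(-72, M), -1), Add(-54, M)) (Function('F')(M) = Mul(Add(-54, M), Pow(Add(-72, M), -1)) = Mul(Pow(Add(-72, M), -1), Add(-54, M)))
Add(-24350, Function('F')(195)) = Add(-24350, Mul(Pow(Add(-72, 195), -1), Add(-54, 195))) = Add(-24350, Mul(Pow(123, -1), 141)) = Add(-24350, Mul(Rational(1, 123), 141)) = Add(-24350, Rational(47, 41)) = Rational(-998303, 41)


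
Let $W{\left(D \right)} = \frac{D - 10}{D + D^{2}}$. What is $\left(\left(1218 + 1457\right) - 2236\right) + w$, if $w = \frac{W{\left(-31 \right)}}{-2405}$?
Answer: $\frac{981889391}{2236650} \approx 439.0$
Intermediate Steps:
$W{\left(D \right)} = \frac{-10 + D}{D + D^{2}}$
$w = \frac{41}{2236650}$ ($w = \frac{\frac{1}{-31} \frac{1}{1 - 31} \left(-10 - 31\right)}{-2405} = \left(- \frac{1}{31}\right) \frac{1}{-30} \left(-41\right) \left(- \frac{1}{2405}\right) = \left(- \frac{1}{31}\right) \left(- \frac{1}{30}\right) \left(-41\right) \left(- \frac{1}{2405}\right) = \left(- \frac{41}{930}\right) \left(- \frac{1}{2405}\right) = \frac{41}{2236650} \approx 1.8331 \cdot 10^{-5}$)
$\left(\left(1218 + 1457\right) - 2236\right) + w = \left(\left(1218 + 1457\right) - 2236\right) + \frac{41}{2236650} = \left(2675 - 2236\right) + \frac{41}{2236650} = 439 + \frac{41}{2236650} = \frac{981889391}{2236650}$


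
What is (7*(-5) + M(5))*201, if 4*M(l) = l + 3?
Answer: -6633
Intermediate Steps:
M(l) = 3/4 + l/4 (M(l) = (l + 3)/4 = (3 + l)/4 = 3/4 + l/4)
(7*(-5) + M(5))*201 = (7*(-5) + (3/4 + (1/4)*5))*201 = (-35 + (3/4 + 5/4))*201 = (-35 + 2)*201 = -33*201 = -6633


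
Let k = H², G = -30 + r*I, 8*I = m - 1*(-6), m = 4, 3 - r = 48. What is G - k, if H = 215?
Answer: -185245/4 ≈ -46311.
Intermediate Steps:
r = -45 (r = 3 - 1*48 = 3 - 48 = -45)
I = 5/4 (I = (4 - 1*(-6))/8 = (4 + 6)/8 = (⅛)*10 = 5/4 ≈ 1.2500)
G = -345/4 (G = -30 - 45*5/4 = -30 - 225/4 = -345/4 ≈ -86.250)
k = 46225 (k = 215² = 46225)
G - k = -345/4 - 1*46225 = -345/4 - 46225 = -185245/4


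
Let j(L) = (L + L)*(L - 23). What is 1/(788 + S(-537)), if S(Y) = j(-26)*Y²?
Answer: 1/734765000 ≈ 1.3610e-9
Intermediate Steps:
j(L) = 2*L*(-23 + L) (j(L) = (2*L)*(-23 + L) = 2*L*(-23 + L))
S(Y) = 2548*Y² (S(Y) = (2*(-26)*(-23 - 26))*Y² = (2*(-26)*(-49))*Y² = 2548*Y²)
1/(788 + S(-537)) = 1/(788 + 2548*(-537)²) = 1/(788 + 2548*288369) = 1/(788 + 734764212) = 1/734765000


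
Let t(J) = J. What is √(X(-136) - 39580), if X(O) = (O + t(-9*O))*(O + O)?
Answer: 2*I*√83879 ≈ 579.24*I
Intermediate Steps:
X(O) = -16*O² (X(O) = (O - 9*O)*(O + O) = (-8*O)*(2*O) = -16*O²)
√(X(-136) - 39580) = √(-16*(-136)² - 39580) = √(-16*18496 - 39580) = √(-295936 - 39580) = √(-335516) = 2*I*√83879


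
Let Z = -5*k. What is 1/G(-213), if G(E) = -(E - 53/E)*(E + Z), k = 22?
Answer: -213/14637068 ≈ -1.4552e-5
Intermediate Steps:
Z = -110 (Z = -5*22 = -110)
G(E) = -(-110 + E)*(E - 53/E) (G(E) = -(E - 53/E)*(E - 110) = -(E - 53/E)*(-110 + E) = -(-110 + E)*(E - 53/E))
1/G(-213) = 1/(53 - 1*(-213)² - 5830/(-213) + 110*(-213)) = 1/(53 - 1*45369 - 5830*(-1/213) - 23430) = 1/(53 - 45369 + 5830/213 - 23430) = 1/(-14637068/213) = -213/14637068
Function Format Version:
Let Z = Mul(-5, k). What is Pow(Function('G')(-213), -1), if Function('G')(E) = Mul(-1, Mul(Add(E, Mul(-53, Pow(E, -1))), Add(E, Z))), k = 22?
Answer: Rational(-213, 14637068) ≈ -1.4552e-5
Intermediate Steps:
Z = -110 (Z = Mul(-5, 22) = -110)
Function('G')(E) = Mul(-1, Add(-110, E), Add(E, Mul(-53, Pow(E, -1)))) (Function('G')(E) = Mul(-1, Mul(Add(E, Mul(-53, Pow(E, -1))), Add(E, -110))) = Mul(-1, Mul(Add(E, Mul(-53, Pow(E, -1))), Add(-110, E))) = Mul(-1, Mul(Add(-110, E), Add(E, Mul(-53, Pow(E, -1))))) = Mul(-1, Add(-110, E), Add(E, Mul(-53, Pow(E, -1)))))
Pow(Function('G')(-213), -1) = Pow(Add(53, Mul(-1, Pow(-213, 2)), Mul(-5830, Pow(-213, -1)), Mul(110, -213)), -1) = Pow(Add(53, Mul(-1, 45369), Mul(-5830, Rational(-1, 213)), -23430), -1) = Pow(Add(53, -45369, Rational(5830, 213), -23430), -1) = Pow(Rational(-14637068, 213), -1) = Rational(-213, 14637068)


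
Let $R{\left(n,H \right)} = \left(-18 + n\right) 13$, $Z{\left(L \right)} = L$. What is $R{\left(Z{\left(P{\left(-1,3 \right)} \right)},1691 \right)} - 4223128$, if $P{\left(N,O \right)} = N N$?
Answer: $-4223349$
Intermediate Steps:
$P{\left(N,O \right)} = N^{2}$
$R{\left(n,H \right)} = -234 + 13 n$
$R{\left(Z{\left(P{\left(-1,3 \right)} \right)},1691 \right)} - 4223128 = \left(-234 + 13 \left(-1\right)^{2}\right) - 4223128 = \left(-234 + 13 \cdot 1\right) - 4223128 = \left(-234 + 13\right) - 4223128 = -221 - 4223128 = -4223349$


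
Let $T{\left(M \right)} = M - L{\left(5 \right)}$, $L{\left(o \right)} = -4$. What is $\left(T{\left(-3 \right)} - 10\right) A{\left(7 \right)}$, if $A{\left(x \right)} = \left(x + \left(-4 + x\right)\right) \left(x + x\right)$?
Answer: $-1260$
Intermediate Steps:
$A{\left(x \right)} = 2 x \left(-4 + 2 x\right)$ ($A{\left(x \right)} = \left(-4 + 2 x\right) 2 x = 2 x \left(-4 + 2 x\right)$)
$T{\left(M \right)} = 4 + M$ ($T{\left(M \right)} = M - -4 = M + 4 = 4 + M$)
$\left(T{\left(-3 \right)} - 10\right) A{\left(7 \right)} = \left(\left(4 - 3\right) - 10\right) 4 \cdot 7 \left(-2 + 7\right) = \left(1 - 10\right) 4 \cdot 7 \cdot 5 = \left(-9\right) 140 = -1260$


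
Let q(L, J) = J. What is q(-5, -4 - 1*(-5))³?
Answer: 1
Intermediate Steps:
q(-5, -4 - 1*(-5))³ = (-4 - 1*(-5))³ = (-4 + 5)³ = 1³ = 1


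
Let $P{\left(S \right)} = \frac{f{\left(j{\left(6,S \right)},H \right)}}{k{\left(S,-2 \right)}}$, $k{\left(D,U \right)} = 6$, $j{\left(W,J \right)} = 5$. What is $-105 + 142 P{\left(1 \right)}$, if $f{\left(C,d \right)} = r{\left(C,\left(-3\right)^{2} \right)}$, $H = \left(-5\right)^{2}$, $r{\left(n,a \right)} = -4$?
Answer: $- \frac{599}{3} \approx -199.67$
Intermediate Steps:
$H = 25$
$f{\left(C,d \right)} = -4$
$P{\left(S \right)} = - \frac{2}{3}$ ($P{\left(S \right)} = - \frac{4}{6} = \left(-4\right) \frac{1}{6} = - \frac{2}{3}$)
$-105 + 142 P{\left(1 \right)} = -105 + 142 \left(- \frac{2}{3}\right) = -105 - \frac{284}{3} = - \frac{599}{3}$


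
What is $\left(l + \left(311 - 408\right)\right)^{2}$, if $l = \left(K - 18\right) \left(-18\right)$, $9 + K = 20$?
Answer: $841$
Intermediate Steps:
$K = 11$ ($K = -9 + 20 = 11$)
$l = 126$ ($l = \left(11 - 18\right) \left(-18\right) = \left(-7\right) \left(-18\right) = 126$)
$\left(l + \left(311 - 408\right)\right)^{2} = \left(126 + \left(311 - 408\right)\right)^{2} = \left(126 - 97\right)^{2} = 29^{2} = 841$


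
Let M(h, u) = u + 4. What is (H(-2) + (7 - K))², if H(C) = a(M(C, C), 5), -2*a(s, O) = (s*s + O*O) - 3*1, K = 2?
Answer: 64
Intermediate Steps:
M(h, u) = 4 + u
a(s, O) = 3/2 - O²/2 - s²/2 (a(s, O) = -((s*s + O*O) - 3*1)/2 = -((s² + O²) - 3)/2 = -((O² + s²) - 3)/2 = -(-3 + O² + s²)/2 = 3/2 - O²/2 - s²/2)
H(C) = -11 - (4 + C)²/2 (H(C) = 3/2 - ½*5² - (4 + C)²/2 = 3/2 - ½*25 - (4 + C)²/2 = 3/2 - 25/2 - (4 + C)²/2 = -11 - (4 + C)²/2)
(H(-2) + (7 - K))² = ((-11 - (4 - 2)²/2) + (7 - 1*2))² = ((-11 - ½*2²) + (7 - 2))² = ((-11 - ½*4) + 5)² = ((-11 - 2) + 5)² = (-13 + 5)² = (-8)² = 64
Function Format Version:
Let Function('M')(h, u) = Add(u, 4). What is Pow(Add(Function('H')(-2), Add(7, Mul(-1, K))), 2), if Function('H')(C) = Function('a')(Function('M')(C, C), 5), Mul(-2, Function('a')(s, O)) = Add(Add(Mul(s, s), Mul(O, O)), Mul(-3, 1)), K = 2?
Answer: 64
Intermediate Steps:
Function('M')(h, u) = Add(4, u)
Function('a')(s, O) = Add(Rational(3, 2), Mul(Rational(-1, 2), Pow(O, 2)), Mul(Rational(-1, 2), Pow(s, 2))) (Function('a')(s, O) = Mul(Rational(-1, 2), Add(Add(Mul(s, s), Mul(O, O)), Mul(-3, 1))) = Mul(Rational(-1, 2), Add(Add(Pow(s, 2), Pow(O, 2)), -3)) = Mul(Rational(-1, 2), Add(Add(Pow(O, 2), Pow(s, 2)), -3)) = Mul(Rational(-1, 2), Add(-3, Pow(O, 2), Pow(s, 2))) = Add(Rational(3, 2), Mul(Rational(-1, 2), Pow(O, 2)), Mul(Rational(-1, 2), Pow(s, 2))))
Function('H')(C) = Add(-11, Mul(Rational(-1, 2), Pow(Add(4, C), 2))) (Function('H')(C) = Add(Rational(3, 2), Mul(Rational(-1, 2), Pow(5, 2)), Mul(Rational(-1, 2), Pow(Add(4, C), 2))) = Add(Rational(3, 2), Mul(Rational(-1, 2), 25), Mul(Rational(-1, 2), Pow(Add(4, C), 2))) = Add(Rational(3, 2), Rational(-25, 2), Mul(Rational(-1, 2), Pow(Add(4, C), 2))) = Add(-11, Mul(Rational(-1, 2), Pow(Add(4, C), 2))))
Pow(Add(Function('H')(-2), Add(7, Mul(-1, K))), 2) = Pow(Add(Add(-11, Mul(Rational(-1, 2), Pow(Add(4, -2), 2))), Add(7, Mul(-1, 2))), 2) = Pow(Add(Add(-11, Mul(Rational(-1, 2), Pow(2, 2))), Add(7, -2)), 2) = Pow(Add(Add(-11, Mul(Rational(-1, 2), 4)), 5), 2) = Pow(Add(Add(-11, -2), 5), 2) = Pow(Add(-13, 5), 2) = Pow(-8, 2) = 64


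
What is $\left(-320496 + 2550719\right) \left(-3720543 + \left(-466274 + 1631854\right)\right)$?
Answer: $-5698137246749$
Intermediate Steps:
$\left(-320496 + 2550719\right) \left(-3720543 + \left(-466274 + 1631854\right)\right) = 2230223 \left(-3720543 + 1165580\right) = 2230223 \left(-2554963\right) = -5698137246749$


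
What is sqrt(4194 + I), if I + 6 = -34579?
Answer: I*sqrt(30391) ≈ 174.33*I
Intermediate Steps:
I = -34585 (I = -6 - 34579 = -34585)
sqrt(4194 + I) = sqrt(4194 - 34585) = sqrt(-30391) = I*sqrt(30391)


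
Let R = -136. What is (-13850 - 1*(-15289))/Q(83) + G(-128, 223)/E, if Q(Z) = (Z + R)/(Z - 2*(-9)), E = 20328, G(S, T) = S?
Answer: -369307247/134673 ≈ -2742.3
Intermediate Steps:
Q(Z) = (-136 + Z)/(18 + Z) (Q(Z) = (Z - 136)/(Z - 2*(-9)) = (-136 + Z)/(Z + 18) = (-136 + Z)/(18 + Z))
(-13850 - 1*(-15289))/Q(83) + G(-128, 223)/E = (-13850 - 1*(-15289))/(((-136 + 83)/(18 + 83))) - 128/20328 = (-13850 + 15289)/((-53/101)) - 128*1/20328 = 1439/(((1/101)*(-53))) - 16/2541 = 1439/(-53/101) - 16/2541 = 1439*(-101/53) - 16/2541 = -145339/53 - 16/2541 = -369307247/134673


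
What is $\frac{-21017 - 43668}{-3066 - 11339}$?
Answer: $\frac{12937}{2881} \approx 4.4905$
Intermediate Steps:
$\frac{-21017 - 43668}{-3066 - 11339} = - \frac{64685}{-14405} = \left(-64685\right) \left(- \frac{1}{14405}\right) = \frac{12937}{2881}$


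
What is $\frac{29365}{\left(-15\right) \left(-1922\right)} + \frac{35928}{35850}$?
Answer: $\frac{69617983}{34451850} \approx 2.0207$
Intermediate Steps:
$\frac{29365}{\left(-15\right) \left(-1922\right)} + \frac{35928}{35850} = \frac{29365}{28830} + 35928 \cdot \frac{1}{35850} = 29365 \cdot \frac{1}{28830} + \frac{5988}{5975} = \frac{5873}{5766} + \frac{5988}{5975} = \frac{69617983}{34451850}$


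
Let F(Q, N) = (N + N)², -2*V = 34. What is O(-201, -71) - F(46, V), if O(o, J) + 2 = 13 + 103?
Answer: -1042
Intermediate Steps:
V = -17 (V = -½*34 = -17)
O(o, J) = 114 (O(o, J) = -2 + (13 + 103) = -2 + 116 = 114)
F(Q, N) = 4*N² (F(Q, N) = (2*N)² = 4*N²)
O(-201, -71) - F(46, V) = 114 - 4*(-17)² = 114 - 4*289 = 114 - 1*1156 = 114 - 1156 = -1042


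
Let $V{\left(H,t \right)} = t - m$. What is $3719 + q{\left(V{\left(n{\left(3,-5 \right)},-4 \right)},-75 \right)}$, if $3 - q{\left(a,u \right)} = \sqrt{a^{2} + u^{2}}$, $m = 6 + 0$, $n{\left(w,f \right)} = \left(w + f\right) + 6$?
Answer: $3722 - 5 \sqrt{229} \approx 3646.3$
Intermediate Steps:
$n{\left(w,f \right)} = 6 + f + w$ ($n{\left(w,f \right)} = \left(f + w\right) + 6 = 6 + f + w$)
$m = 6$
$V{\left(H,t \right)} = -6 + t$ ($V{\left(H,t \right)} = t - 6 = -6 + t$)
$q{\left(a,u \right)} = 3 - \sqrt{a^{2} + u^{2}}$
$3719 + q{\left(V{\left(n{\left(3,-5 \right)},-4 \right)},-75 \right)} = 3719 + \left(3 - \sqrt{\left(-6 - 4\right)^{2} + \left(-75\right)^{2}}\right) = 3719 + \left(3 - \sqrt{\left(-10\right)^{2} + 5625}\right) = 3719 + \left(3 - \sqrt{100 + 5625}\right) = 3719 + \left(3 - \sqrt{5725}\right) = 3719 + \left(3 - 5 \sqrt{229}\right) = 3722 - 5 \sqrt{229}$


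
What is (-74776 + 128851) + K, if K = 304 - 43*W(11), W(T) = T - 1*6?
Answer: 54164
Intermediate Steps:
W(T) = -6 + T (W(T) = T - 6 = -6 + T)
K = 89 (K = 304 - 43*(-6 + 11) = 304 - 43*5 = 304 - 215 = 89)
(-74776 + 128851) + K = (-74776 + 128851) + 89 = 54075 + 89 = 54164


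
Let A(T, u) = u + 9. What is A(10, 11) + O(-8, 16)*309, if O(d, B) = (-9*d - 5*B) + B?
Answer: 2492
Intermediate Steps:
A(T, u) = 9 + u
O(d, B) = -9*d - 4*B
A(10, 11) + O(-8, 16)*309 = (9 + 11) + (-9*(-8) - 4*16)*309 = 20 + (72 - 64)*309 = 20 + 8*309 = 20 + 2472 = 2492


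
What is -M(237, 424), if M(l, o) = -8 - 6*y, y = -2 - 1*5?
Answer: -34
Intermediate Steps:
y = -7 (y = -2 - 5 = -7)
M(l, o) = 34 (M(l, o) = -8 - 6*(-7) = -8 + 42 = 34)
-M(237, 424) = -1*34 = -34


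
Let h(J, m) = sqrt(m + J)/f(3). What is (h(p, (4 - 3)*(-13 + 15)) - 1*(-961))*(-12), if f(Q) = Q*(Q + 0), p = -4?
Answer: -11532 - 4*I*sqrt(2)/3 ≈ -11532.0 - 1.8856*I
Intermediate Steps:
f(Q) = Q**2 (f(Q) = Q*Q = Q**2)
h(J, m) = sqrt(J + m)/9 (h(J, m) = sqrt(m + J)/(3**2) = sqrt(J + m)/9)
(h(p, (4 - 3)*(-13 + 15)) - 1*(-961))*(-12) = (sqrt(-4 + (4 - 3)*(-13 + 15))/9 - 1*(-961))*(-12) = (sqrt(-4 + 1*2)/9 + 961)*(-12) = (sqrt(-4 + 2)/9 + 961)*(-12) = (sqrt(-2)/9 + 961)*(-12) = ((I*sqrt(2))/9 + 961)*(-12) = (I*sqrt(2)/9 + 961)*(-12) = (961 + I*sqrt(2)/9)*(-12) = -11532 - 4*I*sqrt(2)/3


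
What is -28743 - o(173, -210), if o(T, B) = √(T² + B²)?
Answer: -28743 - √74029 ≈ -29015.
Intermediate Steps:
o(T, B) = √(B² + T²)
-28743 - o(173, -210) = -28743 - √((-210)² + 173²) = -28743 - √(44100 + 29929) = -28743 - √74029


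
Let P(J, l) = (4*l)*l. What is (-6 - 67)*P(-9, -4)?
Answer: -4672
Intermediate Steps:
P(J, l) = 4*l**2
(-6 - 67)*P(-9, -4) = (-6 - 67)*(4*(-4)**2) = -292*16 = -73*64 = -4672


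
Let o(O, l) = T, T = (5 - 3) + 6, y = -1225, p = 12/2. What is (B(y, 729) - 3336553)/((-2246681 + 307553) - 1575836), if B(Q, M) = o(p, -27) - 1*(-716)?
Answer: 3335829/3514964 ≈ 0.94904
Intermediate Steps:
p = 6 (p = 12*(1/2) = 6)
T = 8 (T = 2 + 6 = 8)
o(O, l) = 8
B(Q, M) = 724 (B(Q, M) = 8 - 1*(-716) = 8 + 716 = 724)
(B(y, 729) - 3336553)/((-2246681 + 307553) - 1575836) = (724 - 3336553)/((-2246681 + 307553) - 1575836) = -3335829/(-1939128 - 1575836) = -3335829/(-3514964) = -3335829*(-1/3514964) = 3335829/3514964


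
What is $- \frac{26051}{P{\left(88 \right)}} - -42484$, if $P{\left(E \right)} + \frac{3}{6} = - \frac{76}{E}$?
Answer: $\frac{923821}{15} \approx 61588.0$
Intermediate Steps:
$P{\left(E \right)} = - \frac{1}{2} - \frac{76}{E}$
$- \frac{26051}{P{\left(88 \right)}} - -42484 = - \frac{26051}{\frac{1}{2} \cdot \frac{1}{88} \left(-152 - 88\right)} - -42484 = - \frac{26051}{\frac{1}{2} \cdot \frac{1}{88} \left(-152 - 88\right)} + 42484 = - \frac{26051}{\frac{1}{2} \cdot \frac{1}{88} \left(-240\right)} + 42484 = - \frac{26051}{- \frac{15}{11}} + 42484 = \left(-26051\right) \left(- \frac{11}{15}\right) + 42484 = \frac{286561}{15} + 42484 = \frac{923821}{15}$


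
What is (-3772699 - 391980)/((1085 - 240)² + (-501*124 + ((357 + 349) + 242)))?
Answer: -4164679/652849 ≈ -6.3792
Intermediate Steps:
(-3772699 - 391980)/((1085 - 240)² + (-501*124 + ((357 + 349) + 242))) = -4164679/(845² + (-62124 + (706 + 242))) = -4164679/(714025 + (-62124 + 948)) = -4164679/(714025 - 61176) = -4164679/652849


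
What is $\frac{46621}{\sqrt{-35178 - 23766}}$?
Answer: $- \frac{46621 i \sqrt{921}}{7368} \approx - 192.03 i$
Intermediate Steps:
$\frac{46621}{\sqrt{-35178 - 23766}} = \frac{46621}{\sqrt{-58944}} = \frac{46621}{8 i \sqrt{921}} = 46621 \left(- \frac{i \sqrt{921}}{7368}\right) = - \frac{46621 i \sqrt{921}}{7368}$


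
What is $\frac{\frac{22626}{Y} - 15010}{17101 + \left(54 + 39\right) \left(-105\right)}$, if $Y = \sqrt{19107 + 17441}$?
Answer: $- \frac{7505}{3668} + \frac{11313 \sqrt{9137}}{67029032} \approx -2.0299$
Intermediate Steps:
$Y = 2 \sqrt{9137}$ ($Y = \sqrt{36548} = 2 \sqrt{9137} \approx 191.18$)
$\frac{\frac{22626}{Y} - 15010}{17101 + \left(54 + 39\right) \left(-105\right)} = \frac{\frac{22626}{2 \sqrt{9137}} - 15010}{17101 + \left(54 + 39\right) \left(-105\right)} = \frac{22626 \frac{\sqrt{9137}}{18274} - 15010}{17101 + 93 \left(-105\right)} = \frac{\frac{11313 \sqrt{9137}}{9137} - 15010}{17101 - 9765} = \frac{-15010 + \frac{11313 \sqrt{9137}}{9137}}{7336} = \left(-15010 + \frac{11313 \sqrt{9137}}{9137}\right) \frac{1}{7336} = - \frac{7505}{3668} + \frac{11313 \sqrt{9137}}{67029032}$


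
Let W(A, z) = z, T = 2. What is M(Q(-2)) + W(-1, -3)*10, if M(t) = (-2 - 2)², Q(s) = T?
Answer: -14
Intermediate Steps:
Q(s) = 2
M(t) = 16 (M(t) = (-4)² = 16)
M(Q(-2)) + W(-1, -3)*10 = 16 - 3*10 = 16 - 30 = -14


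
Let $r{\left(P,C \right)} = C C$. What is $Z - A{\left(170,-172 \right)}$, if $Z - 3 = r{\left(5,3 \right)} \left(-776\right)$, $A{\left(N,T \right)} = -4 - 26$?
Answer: $-6951$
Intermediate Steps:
$r{\left(P,C \right)} = C^{2}$
$A{\left(N,T \right)} = -30$ ($A{\left(N,T \right)} = -4 - 26 = -30$)
$Z = -6981$ ($Z = 3 + 3^{2} \left(-776\right) = 3 + 9 \left(-776\right) = 3 - 6984 = -6981$)
$Z - A{\left(170,-172 \right)} = -6981 - -30 = -6981 + 30 = -6951$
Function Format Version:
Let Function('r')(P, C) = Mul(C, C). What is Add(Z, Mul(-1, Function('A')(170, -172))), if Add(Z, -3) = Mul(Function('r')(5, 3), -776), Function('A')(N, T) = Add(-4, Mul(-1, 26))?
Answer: -6951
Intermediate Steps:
Function('r')(P, C) = Pow(C, 2)
Function('A')(N, T) = -30 (Function('A')(N, T) = Add(-4, -26) = -30)
Z = -6981 (Z = Add(3, Mul(Pow(3, 2), -776)) = Add(3, Mul(9, -776)) = Add(3, -6984) = -6981)
Add(Z, Mul(-1, Function('A')(170, -172))) = Add(-6981, Mul(-1, -30)) = Add(-6981, 30) = -6951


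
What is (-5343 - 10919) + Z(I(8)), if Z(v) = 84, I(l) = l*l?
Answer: -16178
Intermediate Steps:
I(l) = l²
(-5343 - 10919) + Z(I(8)) = (-5343 - 10919) + 84 = -16262 + 84 = -16178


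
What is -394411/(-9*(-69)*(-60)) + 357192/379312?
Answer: 10182112447/883322820 ≈ 11.527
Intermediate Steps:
-394411/(-9*(-69)*(-60)) + 357192/379312 = -394411/(621*(-60)) + 357192*(1/379312) = -394411/(-37260) + 44649/47414 = -394411*(-1/37260) + 44649/47414 = 394411/37260 + 44649/47414 = 10182112447/883322820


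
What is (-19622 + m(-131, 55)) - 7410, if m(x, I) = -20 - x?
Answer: -26921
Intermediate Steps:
(-19622 + m(-131, 55)) - 7410 = (-19622 + (-20 - 1*(-131))) - 7410 = (-19622 + (-20 + 131)) - 7410 = (-19622 + 111) - 7410 = -19511 - 7410 = -26921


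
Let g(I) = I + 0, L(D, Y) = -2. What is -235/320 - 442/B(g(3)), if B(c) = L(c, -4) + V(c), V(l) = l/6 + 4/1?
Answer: -56811/320 ≈ -177.53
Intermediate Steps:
g(I) = I
V(l) = 4 + l/6 (V(l) = l*(⅙) + 4*1 = l/6 + 4 = 4 + l/6)
B(c) = 2 + c/6 (B(c) = -2 + (4 + c/6) = 2 + c/6)
-235/320 - 442/B(g(3)) = -235/320 - 442/(2 + (⅙)*3) = -235*1/320 - 442/(2 + ½) = -47/64 - 442/5/2 = -47/64 - 442*⅖ = -47/64 - 884/5 = -56811/320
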